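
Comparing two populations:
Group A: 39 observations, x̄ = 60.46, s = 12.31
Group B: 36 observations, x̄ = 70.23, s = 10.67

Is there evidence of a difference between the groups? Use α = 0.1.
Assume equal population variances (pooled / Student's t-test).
Student's two-sample t-test (equal variances):
H₀: μ₁ = μ₂
H₁: μ₁ ≠ μ₂
df = n₁ + n₂ - 2 = 73
Pooled variance s_p² = [(n₁-1)s₁² + (n₂-1)s₂²] / (n₁ + n₂ - 2) = [(38)(12.31²) + (35)(10.67²)] / 73 = 133.4669
SE = √(s_p²(1/n₁ + 1/n₂)) = √(133.4669 × (1/39 + 1/36)) = 2.6701
t = (x̄₁ - x̄₂) / SE = (60.46 - 70.23) / 2.6701 = -9.77 / 2.6701 = -3.659
p-value = 0.0005

Since p-value < α = 0.1, we reject H₀.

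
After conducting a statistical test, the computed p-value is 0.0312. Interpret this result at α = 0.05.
Since p = 0.0312 < α = 0.05, reject H₀.
There is sufficient evidence to reject the null hypothesis; the result is statistically significant at the 0.05 level.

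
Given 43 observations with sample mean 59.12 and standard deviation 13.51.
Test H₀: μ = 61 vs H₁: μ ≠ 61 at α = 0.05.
One-sample t-test:
H₀: μ = 61
H₁: μ ≠ 61
df = n - 1 = 42
t = (x̄ - μ₀) / (s/√n) = (59.12 - 61) / (13.51/√43) = -0.913
p-value = 0.3667

Since p-value > α = 0.05, we fail to reject H₀.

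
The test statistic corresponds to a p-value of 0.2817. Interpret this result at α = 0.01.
Since p = 0.2817 > α = 0.01, fail to reject H₀.
There is insufficient evidence to reject the null hypothesis; the result is not statistically significant at the 0.01 level.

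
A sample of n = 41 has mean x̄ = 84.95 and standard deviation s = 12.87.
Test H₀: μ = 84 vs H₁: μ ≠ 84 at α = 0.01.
One-sample t-test:
H₀: μ = 84
H₁: μ ≠ 84
df = n - 1 = 40
t = (x̄ - μ₀) / (s/√n) = (84.95 - 84) / (12.87/√41) = 0.473
p-value = 0.6390

Since p-value > α = 0.01, we fail to reject H₀.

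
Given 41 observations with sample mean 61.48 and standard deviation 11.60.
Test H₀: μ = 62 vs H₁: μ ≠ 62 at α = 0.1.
One-sample t-test:
H₀: μ = 62
H₁: μ ≠ 62
df = n - 1 = 40
t = (x̄ - μ₀) / (s/√n) = (61.48 - 62) / (11.60/√41) = -0.287
p-value = 0.7756

Since p-value > α = 0.1, we fail to reject H₀.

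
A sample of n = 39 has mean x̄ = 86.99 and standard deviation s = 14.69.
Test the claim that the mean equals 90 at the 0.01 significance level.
One-sample t-test:
H₀: μ = 90
H₁: μ ≠ 90
df = n - 1 = 38
t = (x̄ - μ₀) / (s/√n) = (86.99 - 90) / (14.69/√39) = -1.280
p-value = 0.2084

Since p-value > α = 0.01, we fail to reject H₀.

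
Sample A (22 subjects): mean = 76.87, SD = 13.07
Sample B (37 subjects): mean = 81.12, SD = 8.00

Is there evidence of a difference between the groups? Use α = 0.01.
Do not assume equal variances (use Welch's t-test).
Welch's two-sample t-test:
H₀: μ₁ = μ₂
H₁: μ₁ ≠ μ₂
s₁²/n₁ = 13.07²/22 = 7.7648,  s₂²/n₂ = 8.00²/37 = 1.7297
SE = √(s₁²/n₁ + s₂²/n₂) = √(7.7648 + 1.7297) = 3.0813
df (Welch-Satterthwaite) = (s₁²/n₁ + s₂²/n₂)² / [(s₁²/n₁)²/(n₁-1) + (s₂²/n₂)²/(n₂-1)] ≈ 30.51
t = (x̄₁ - x̄₂) / SE = (76.87 - 81.12) / 3.0813 = -4.25 / 3.0813 = -1.379
p-value = 0.1778

Since p-value > α = 0.01, we fail to reject H₀.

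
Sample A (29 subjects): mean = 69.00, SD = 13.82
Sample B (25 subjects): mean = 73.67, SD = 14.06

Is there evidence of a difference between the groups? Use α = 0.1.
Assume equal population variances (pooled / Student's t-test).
Student's two-sample t-test (equal variances):
H₀: μ₁ = μ₂
H₁: μ₁ ≠ μ₂
df = n₁ + n₂ - 2 = 52
Pooled variance s_p² = [(n₁-1)s₁² + (n₂-1)s₂²] / (n₁ + n₂ - 2) = [(28)(13.82²) + (24)(14.06²)] / 52 = 194.0806
SE = √(s_p²(1/n₁ + 1/n₂)) = √(194.0806 × (1/29 + 1/25)) = 3.8021
t = (x̄₁ - x̄₂) / SE = (69.00 - 73.67) / 3.8021 = -4.67 / 3.8021 = -1.228
p-value = 0.2249

Since p-value > α = 0.1, we fail to reject H₀.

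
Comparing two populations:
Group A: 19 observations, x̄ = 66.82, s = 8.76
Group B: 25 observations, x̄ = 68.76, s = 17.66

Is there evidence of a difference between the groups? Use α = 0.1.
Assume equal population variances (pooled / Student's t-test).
Student's two-sample t-test (equal variances):
H₀: μ₁ = μ₂
H₁: μ₁ ≠ μ₂
df = n₁ + n₂ - 2 = 42
Pooled variance s_p² = [(n₁-1)s₁² + (n₂-1)s₂²] / (n₁ + n₂ - 2) = [(18)(8.76²) + (24)(17.66²)] / 42 = 211.1022
SE = √(s_p²(1/n₁ + 1/n₂)) = √(211.1022 × (1/19 + 1/25)) = 4.4221
t = (x̄₁ - x̄₂) / SE = (66.82 - 68.76) / 4.4221 = -1.94 / 4.4221 = -0.439
p-value = 0.6631

Since p-value > α = 0.1, we fail to reject H₀.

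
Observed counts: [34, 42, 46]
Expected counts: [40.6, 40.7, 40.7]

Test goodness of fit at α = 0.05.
Chi-square goodness of fit test:
H₀: observed counts match expected distribution
H₁: observed counts differ from expected distribution
df = k - 1 = 2
χ² = Σ(O - E)²/E
   = (34 - 40.6)²/40.6 + (42 - 40.7)²/40.7 + (46 - 40.7)²/40.7
   = 1.073 + 0.042 + 0.690
   = 1.80
p-value = 0.4056

Since p-value > α = 0.05, we fail to reject H₀.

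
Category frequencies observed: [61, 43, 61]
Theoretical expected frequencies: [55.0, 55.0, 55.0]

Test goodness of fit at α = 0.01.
Chi-square goodness of fit test:
H₀: observed counts match expected distribution
H₁: observed counts differ from expected distribution
df = k - 1 = 2
χ² = Σ(O - E)²/E
   = (61 - 55.0)²/55.0 + (43 - 55.0)²/55.0 + (61 - 55.0)²/55.0
   = 0.655 + 2.618 + 0.655
   = 3.93
p-value = 0.1403

Since p-value > α = 0.01, we fail to reject H₀.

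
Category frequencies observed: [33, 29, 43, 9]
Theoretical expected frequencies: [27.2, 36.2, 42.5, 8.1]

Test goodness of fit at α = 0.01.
Chi-square goodness of fit test:
H₀: observed counts match expected distribution
H₁: observed counts differ from expected distribution
df = k - 1 = 3
χ² = Σ(O - E)²/E
   = (33 - 27.2)²/27.2 + (29 - 36.2)²/36.2 + (43 - 42.5)²/42.5 + (9 - 8.1)²/8.1
   = 1.237 + 1.432 + 0.006 + 0.100
   = 2.77
p-value = 0.4277

Since p-value > α = 0.01, we fail to reject H₀.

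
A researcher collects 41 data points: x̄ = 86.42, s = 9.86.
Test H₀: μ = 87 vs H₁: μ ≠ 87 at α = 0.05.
One-sample t-test:
H₀: μ = 87
H₁: μ ≠ 87
df = n - 1 = 40
t = (x̄ - μ₀) / (s/√n) = (86.42 - 87) / (9.86/√41) = -0.377
p-value = 0.7084

Since p-value > α = 0.05, we fail to reject H₀.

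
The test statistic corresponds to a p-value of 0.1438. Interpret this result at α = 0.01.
Since p = 0.1438 > α = 0.01, fail to reject H₀.
There is insufficient evidence to reject the null hypothesis; the result is not statistically significant at the 0.01 level.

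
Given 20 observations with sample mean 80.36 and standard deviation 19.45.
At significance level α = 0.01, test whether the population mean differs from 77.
One-sample t-test:
H₀: μ = 77
H₁: μ ≠ 77
df = n - 1 = 19
t = (x̄ - μ₀) / (s/√n) = (80.36 - 77) / (19.45/√20) = 0.773
p-value = 0.4493

Since p-value > α = 0.01, we fail to reject H₀.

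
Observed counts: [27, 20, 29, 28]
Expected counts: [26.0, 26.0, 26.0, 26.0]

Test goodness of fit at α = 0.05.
Chi-square goodness of fit test:
H₀: observed counts match expected distribution
H₁: observed counts differ from expected distribution
df = k - 1 = 3
χ² = Σ(O - E)²/E
   = (27 - 26.0)²/26.0 + (20 - 26.0)²/26.0 + (29 - 26.0)²/26.0 + (28 - 26.0)²/26.0
   = 0.038 + 1.385 + 0.346 + 0.154
   = 1.92
p-value = 0.5885

Since p-value > α = 0.05, we fail to reject H₀.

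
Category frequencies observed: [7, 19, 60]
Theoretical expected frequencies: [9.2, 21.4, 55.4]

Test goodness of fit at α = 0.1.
Chi-square goodness of fit test:
H₀: observed counts match expected distribution
H₁: observed counts differ from expected distribution
df = k - 1 = 2
χ² = Σ(O - E)²/E
   = (7 - 9.2)²/9.2 + (19 - 21.4)²/21.4 + (60 - 55.4)²/55.4
   = 0.526 + 0.269 + 0.382
   = 1.18
p-value = 0.5551

Since p-value > α = 0.1, we fail to reject H₀.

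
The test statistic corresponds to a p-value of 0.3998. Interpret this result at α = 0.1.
Since p = 0.3998 > α = 0.1, fail to reject H₀.
There is insufficient evidence to reject the null hypothesis; the result is not statistically significant at the 0.1 level.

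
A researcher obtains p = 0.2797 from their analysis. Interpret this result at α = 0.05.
Since p = 0.2797 > α = 0.05, fail to reject H₀.
There is insufficient evidence to reject the null hypothesis; the result is not statistically significant at the 0.05 level.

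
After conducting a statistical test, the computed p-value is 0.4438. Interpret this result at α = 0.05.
Since p = 0.4438 > α = 0.05, fail to reject H₀.
There is insufficient evidence to reject the null hypothesis; the result is not statistically significant at the 0.05 level.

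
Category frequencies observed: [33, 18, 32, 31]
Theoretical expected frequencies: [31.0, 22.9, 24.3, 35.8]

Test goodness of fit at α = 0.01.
Chi-square goodness of fit test:
H₀: observed counts match expected distribution
H₁: observed counts differ from expected distribution
df = k - 1 = 3
χ² = Σ(O - E)²/E
   = (33 - 31.0)²/31.0 + (18 - 22.9)²/22.9 + (32 - 24.3)²/24.3 + (31 - 35.8)²/35.8
   = 0.129 + 1.048 + 2.440 + 0.644
   = 4.26
p-value = 0.2346

Since p-value > α = 0.01, we fail to reject H₀.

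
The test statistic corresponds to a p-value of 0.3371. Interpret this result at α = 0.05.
Since p = 0.3371 > α = 0.05, fail to reject H₀.
There is insufficient evidence to reject the null hypothesis; the result is not statistically significant at the 0.05 level.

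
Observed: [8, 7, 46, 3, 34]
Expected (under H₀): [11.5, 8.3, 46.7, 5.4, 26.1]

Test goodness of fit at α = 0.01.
Chi-square goodness of fit test:
H₀: observed counts match expected distribution
H₁: observed counts differ from expected distribution
df = k - 1 = 4
χ² = Σ(O - E)²/E
   = (8 - 11.5)²/11.5 + (7 - 8.3)²/8.3 + (46 - 46.7)²/46.7 + (3 - 5.4)²/5.4 + (34 - 26.1)²/26.1
   = 1.065 + 0.204 + 0.010 + 1.067 + 2.391
   = 4.74
p-value = 0.3153

Since p-value > α = 0.01, we fail to reject H₀.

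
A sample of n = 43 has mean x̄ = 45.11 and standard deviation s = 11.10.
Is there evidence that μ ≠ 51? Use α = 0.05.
One-sample t-test:
H₀: μ = 51
H₁: μ ≠ 51
df = n - 1 = 42
t = (x̄ - μ₀) / (s/√n) = (45.11 - 51) / (11.10/√43) = -3.480
p-value = 0.0012

Since p-value < α = 0.05, we reject H₀.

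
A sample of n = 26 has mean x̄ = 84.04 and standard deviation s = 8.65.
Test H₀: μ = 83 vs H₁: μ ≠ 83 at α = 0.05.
One-sample t-test:
H₀: μ = 83
H₁: μ ≠ 83
df = n - 1 = 25
t = (x̄ - μ₀) / (s/√n) = (84.04 - 83) / (8.65/√26) = 0.613
p-value = 0.5454

Since p-value > α = 0.05, we fail to reject H₀.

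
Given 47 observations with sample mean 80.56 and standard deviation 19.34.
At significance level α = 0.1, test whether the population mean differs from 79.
One-sample t-test:
H₀: μ = 79
H₁: μ ≠ 79
df = n - 1 = 46
t = (x̄ - μ₀) / (s/√n) = (80.56 - 79) / (19.34/√47) = 0.553
p-value = 0.5829

Since p-value > α = 0.1, we fail to reject H₀.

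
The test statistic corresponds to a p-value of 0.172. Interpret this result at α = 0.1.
Since p = 0.172 > α = 0.1, fail to reject H₀.
There is insufficient evidence to reject the null hypothesis; the result is not statistically significant at the 0.1 level.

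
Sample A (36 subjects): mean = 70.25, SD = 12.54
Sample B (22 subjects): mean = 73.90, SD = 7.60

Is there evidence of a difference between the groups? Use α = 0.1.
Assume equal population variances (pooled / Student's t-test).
Student's two-sample t-test (equal variances):
H₀: μ₁ = μ₂
H₁: μ₁ ≠ μ₂
df = n₁ + n₂ - 2 = 56
Pooled variance s_p² = [(n₁-1)s₁² + (n₂-1)s₂²] / (n₁ + n₂ - 2) = [(35)(12.54²) + (21)(7.60²)] / 56 = 119.9422
SE = √(s_p²(1/n₁ + 1/n₂)) = √(119.9422 × (1/36 + 1/22)) = 2.9637
t = (x̄₁ - x̄₂) / SE = (70.25 - 73.90) / 2.9637 = -3.65 / 2.9637 = -1.232
p-value = 0.2233

Since p-value > α = 0.1, we fail to reject H₀.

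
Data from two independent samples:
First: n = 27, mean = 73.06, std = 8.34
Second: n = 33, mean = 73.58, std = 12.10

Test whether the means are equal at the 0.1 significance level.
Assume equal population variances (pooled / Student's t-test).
Student's two-sample t-test (equal variances):
H₀: μ₁ = μ₂
H₁: μ₁ ≠ μ₂
df = n₁ + n₂ - 2 = 58
Pooled variance s_p² = [(n₁-1)s₁² + (n₂-1)s₂²] / (n₁ + n₂ - 2) = [(26)(8.34²) + (32)(12.10²)] / 58 = 111.9580
SE = √(s_p²(1/n₁ + 1/n₂)) = √(111.9580 × (1/27 + 1/33)) = 2.7458
t = (x̄₁ - x̄₂) / SE = (73.06 - 73.58) / 2.7458 = -0.52 / 2.7458 = -0.189
p-value = 0.8505

Since p-value > α = 0.1, we fail to reject H₀.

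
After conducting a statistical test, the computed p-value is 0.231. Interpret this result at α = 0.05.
Since p = 0.231 > α = 0.05, fail to reject H₀.
There is insufficient evidence to reject the null hypothesis; the result is not statistically significant at the 0.05 level.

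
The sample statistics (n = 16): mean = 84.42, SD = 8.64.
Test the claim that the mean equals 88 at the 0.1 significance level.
One-sample t-test:
H₀: μ = 88
H₁: μ ≠ 88
df = n - 1 = 15
t = (x̄ - μ₀) / (s/√n) = (84.42 - 88) / (8.64/√16) = -1.657
p-value = 0.1182

Since p-value > α = 0.1, we fail to reject H₀.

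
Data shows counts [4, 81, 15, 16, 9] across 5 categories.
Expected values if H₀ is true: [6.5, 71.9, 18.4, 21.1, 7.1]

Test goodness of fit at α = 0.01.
Chi-square goodness of fit test:
H₀: observed counts match expected distribution
H₁: observed counts differ from expected distribution
df = k - 1 = 4
χ² = Σ(O - E)²/E
   = (4 - 6.5)²/6.5 + (81 - 71.9)²/71.9 + (15 - 18.4)²/18.4 + (16 - 21.1)²/21.1 + (9 - 7.1)²/7.1
   = 0.962 + 1.152 + 0.628 + 1.233 + 0.508
   = 4.48
p-value = 0.3446

Since p-value > α = 0.01, we fail to reject H₀.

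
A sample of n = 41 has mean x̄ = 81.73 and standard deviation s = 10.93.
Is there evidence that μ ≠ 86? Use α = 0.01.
One-sample t-test:
H₀: μ = 86
H₁: μ ≠ 86
df = n - 1 = 40
t = (x̄ - μ₀) / (s/√n) = (81.73 - 86) / (10.93/√41) = -2.501
p-value = 0.0166

Since p-value > α = 0.01, we fail to reject H₀.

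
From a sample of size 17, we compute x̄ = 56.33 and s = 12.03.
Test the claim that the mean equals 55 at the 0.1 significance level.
One-sample t-test:
H₀: μ = 55
H₁: μ ≠ 55
df = n - 1 = 16
t = (x̄ - μ₀) / (s/√n) = (56.33 - 55) / (12.03/√17) = 0.456
p-value = 0.6546

Since p-value > α = 0.1, we fail to reject H₀.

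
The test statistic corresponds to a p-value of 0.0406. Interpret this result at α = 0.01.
Since p = 0.0406 > α = 0.01, fail to reject H₀.
There is insufficient evidence to reject the null hypothesis; the result is not statistically significant at the 0.01 level.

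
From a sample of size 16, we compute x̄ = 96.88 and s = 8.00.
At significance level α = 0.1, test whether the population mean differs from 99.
One-sample t-test:
H₀: μ = 99
H₁: μ ≠ 99
df = n - 1 = 15
t = (x̄ - μ₀) / (s/√n) = (96.88 - 99) / (8.00/√16) = -1.060
p-value = 0.3059

Since p-value > α = 0.1, we fail to reject H₀.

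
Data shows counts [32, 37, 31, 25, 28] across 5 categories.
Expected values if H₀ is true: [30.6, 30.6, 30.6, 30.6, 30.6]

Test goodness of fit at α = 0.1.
Chi-square goodness of fit test:
H₀: observed counts match expected distribution
H₁: observed counts differ from expected distribution
df = k - 1 = 4
χ² = Σ(O - E)²/E
   = (32 - 30.6)²/30.6 + (37 - 30.6)²/30.6 + (31 - 30.6)²/30.6 + (25 - 30.6)²/30.6 + (28 - 30.6)²/30.6
   = 0.064 + 1.339 + 0.005 + 1.025 + 0.221
   = 2.65
p-value = 0.6174

Since p-value > α = 0.1, we fail to reject H₀.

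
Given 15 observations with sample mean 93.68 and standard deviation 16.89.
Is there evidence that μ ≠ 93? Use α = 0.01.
One-sample t-test:
H₀: μ = 93
H₁: μ ≠ 93
df = n - 1 = 14
t = (x̄ - μ₀) / (s/√n) = (93.68 - 93) / (16.89/√15) = 0.156
p-value = 0.8783

Since p-value > α = 0.01, we fail to reject H₀.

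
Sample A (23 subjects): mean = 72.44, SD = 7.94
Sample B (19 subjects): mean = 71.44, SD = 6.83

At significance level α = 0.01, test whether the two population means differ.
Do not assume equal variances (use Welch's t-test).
Welch's two-sample t-test:
H₀: μ₁ = μ₂
H₁: μ₁ ≠ μ₂
s₁²/n₁ = 7.94²/23 = 2.7410,  s₂²/n₂ = 6.83²/19 = 2.4552
SE = √(s₁²/n₁ + s₂²/n₂) = √(2.7410 + 2.4552) = 2.2795
df (Welch-Satterthwaite) = (s₁²/n₁ + s₂²/n₂)² / [(s₁²/n₁)²/(n₁-1) + (s₂²/n₂)²/(n₂-1)] ≈ 39.92
t = (x̄₁ - x̄₂) / SE = (72.44 - 71.44) / 2.2795 = 1.00 / 2.2795 = 0.439
p-value = 0.6633

Since p-value > α = 0.01, we fail to reject H₀.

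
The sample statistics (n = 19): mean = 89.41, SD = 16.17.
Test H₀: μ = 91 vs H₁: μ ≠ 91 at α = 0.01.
One-sample t-test:
H₀: μ = 91
H₁: μ ≠ 91
df = n - 1 = 18
t = (x̄ - μ₀) / (s/√n) = (89.41 - 91) / (16.17/√19) = -0.429
p-value = 0.6733

Since p-value > α = 0.01, we fail to reject H₀.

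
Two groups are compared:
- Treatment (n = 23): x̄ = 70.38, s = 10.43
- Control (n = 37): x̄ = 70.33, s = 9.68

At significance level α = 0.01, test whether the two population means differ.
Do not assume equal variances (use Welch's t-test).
Welch's two-sample t-test:
H₀: μ₁ = μ₂
H₁: μ₁ ≠ μ₂
s₁²/n₁ = 10.43²/23 = 4.7298,  s₂²/n₂ = 9.68²/37 = 2.5325
SE = √(s₁²/n₁ + s₂²/n₂) = √(4.7298 + 2.5325) = 2.6949
df (Welch-Satterthwaite) = (s₁²/n₁ + s₂²/n₂)² / [(s₁²/n₁)²/(n₁-1) + (s₂²/n₂)²/(n₂-1)] ≈ 44.13
t = (x̄₁ - x̄₂) / SE = (70.38 - 70.33) / 2.6949 = 0.05 / 2.6949 = 0.019
p-value = 0.9853

Since p-value > α = 0.01, we fail to reject H₀.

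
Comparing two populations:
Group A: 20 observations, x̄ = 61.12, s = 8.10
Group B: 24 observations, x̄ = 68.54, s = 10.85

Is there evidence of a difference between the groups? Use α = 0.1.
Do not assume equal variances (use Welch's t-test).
Welch's two-sample t-test:
H₀: μ₁ = μ₂
H₁: μ₁ ≠ μ₂
s₁²/n₁ = 8.10²/20 = 3.2805,  s₂²/n₂ = 10.85²/24 = 4.9051
SE = √(s₁²/n₁ + s₂²/n₂) = √(3.2805 + 4.9051) = 2.8610
df (Welch-Satterthwaite) = (s₁²/n₁ + s₂²/n₂)² / [(s₁²/n₁)²/(n₁-1) + (s₂²/n₂)²/(n₂-1)] ≈ 41.55
t = (x̄₁ - x̄₂) / SE = (61.12 - 68.54) / 2.8610 = -7.42 / 2.8610 = -2.593
p-value = 0.0131

Since p-value < α = 0.1, we reject H₀.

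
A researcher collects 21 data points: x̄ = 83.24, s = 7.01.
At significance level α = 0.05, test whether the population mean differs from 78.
One-sample t-test:
H₀: μ = 78
H₁: μ ≠ 78
df = n - 1 = 20
t = (x̄ - μ₀) / (s/√n) = (83.24 - 78) / (7.01/√21) = 3.425
p-value = 0.0027

Since p-value < α = 0.05, we reject H₀.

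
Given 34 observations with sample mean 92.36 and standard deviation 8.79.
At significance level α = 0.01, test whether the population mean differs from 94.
One-sample t-test:
H₀: μ = 94
H₁: μ ≠ 94
df = n - 1 = 33
t = (x̄ - μ₀) / (s/√n) = (92.36 - 94) / (8.79/√34) = -1.088
p-value = 0.2845

Since p-value > α = 0.01, we fail to reject H₀.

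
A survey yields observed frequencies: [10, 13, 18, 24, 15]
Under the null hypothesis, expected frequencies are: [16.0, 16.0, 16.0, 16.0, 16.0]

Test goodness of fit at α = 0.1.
Chi-square goodness of fit test:
H₀: observed counts match expected distribution
H₁: observed counts differ from expected distribution
df = k - 1 = 4
χ² = Σ(O - E)²/E
   = (10 - 16.0)²/16.0 + (13 - 16.0)²/16.0 + (18 - 16.0)²/16.0 + (24 - 16.0)²/16.0 + (15 - 16.0)²/16.0
   = 2.250 + 0.562 + 0.250 + 4.000 + 0.062
   = 7.12
p-value = 0.1294

Since p-value > α = 0.1, we fail to reject H₀.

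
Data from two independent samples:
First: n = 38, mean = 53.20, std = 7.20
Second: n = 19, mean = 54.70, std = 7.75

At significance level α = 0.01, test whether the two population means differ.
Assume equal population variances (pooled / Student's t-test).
Student's two-sample t-test (equal variances):
H₀: μ₁ = μ₂
H₁: μ₁ ≠ μ₂
df = n₁ + n₂ - 2 = 55
Pooled variance s_p² = [(n₁-1)s₁² + (n₂-1)s₂²] / (n₁ + n₂ - 2) = [(37)(7.20²) + (18)(7.75²)] / 55 = 54.5310
SE = √(s_p²(1/n₁ + 1/n₂)) = √(54.5310 × (1/38 + 1/19)) = 2.0749
t = (x̄₁ - x̄₂) / SE = (53.20 - 54.70) / 2.0749 = -1.50 / 2.0749 = -0.723
p-value = 0.4728

Since p-value > α = 0.01, we fail to reject H₀.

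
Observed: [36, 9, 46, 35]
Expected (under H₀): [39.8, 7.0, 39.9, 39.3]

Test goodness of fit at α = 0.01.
Chi-square goodness of fit test:
H₀: observed counts match expected distribution
H₁: observed counts differ from expected distribution
df = k - 1 = 3
χ² = Σ(O - E)²/E
   = (36 - 39.8)²/39.8 + (9 - 7.0)²/7.0 + (46 - 39.9)²/39.9 + (35 - 39.3)²/39.3
   = 0.363 + 0.571 + 0.933 + 0.470
   = 2.34
p-value = 0.5054

Since p-value > α = 0.01, we fail to reject H₀.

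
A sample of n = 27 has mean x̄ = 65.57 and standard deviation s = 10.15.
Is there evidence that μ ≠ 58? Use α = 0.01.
One-sample t-test:
H₀: μ = 58
H₁: μ ≠ 58
df = n - 1 = 26
t = (x̄ - μ₀) / (s/√n) = (65.57 - 58) / (10.15/√27) = 3.875
p-value = 0.0006

Since p-value < α = 0.01, we reject H₀.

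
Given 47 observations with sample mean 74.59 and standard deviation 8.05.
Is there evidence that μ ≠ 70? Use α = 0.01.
One-sample t-test:
H₀: μ = 70
H₁: μ ≠ 70
df = n - 1 = 46
t = (x̄ - μ₀) / (s/√n) = (74.59 - 70) / (8.05/√47) = 3.909
p-value = 0.0003

Since p-value < α = 0.01, we reject H₀.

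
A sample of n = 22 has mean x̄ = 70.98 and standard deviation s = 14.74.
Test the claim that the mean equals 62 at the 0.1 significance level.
One-sample t-test:
H₀: μ = 62
H₁: μ ≠ 62
df = n - 1 = 21
t = (x̄ - μ₀) / (s/√n) = (70.98 - 62) / (14.74/√22) = 2.858
p-value = 0.0094

Since p-value < α = 0.1, we reject H₀.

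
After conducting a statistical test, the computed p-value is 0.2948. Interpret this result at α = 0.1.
Since p = 0.2948 > α = 0.1, fail to reject H₀.
There is insufficient evidence to reject the null hypothesis; the result is not statistically significant at the 0.1 level.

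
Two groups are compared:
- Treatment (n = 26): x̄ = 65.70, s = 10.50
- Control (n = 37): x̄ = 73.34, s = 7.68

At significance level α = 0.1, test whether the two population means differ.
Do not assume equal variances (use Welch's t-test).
Welch's two-sample t-test:
H₀: μ₁ = μ₂
H₁: μ₁ ≠ μ₂
s₁²/n₁ = 10.50²/26 = 4.2404,  s₂²/n₂ = 7.68²/37 = 1.5941
SE = √(s₁²/n₁ + s₂²/n₂) = √(4.2404 + 1.5941) = 2.4155
df (Welch-Satterthwaite) = (s₁²/n₁ + s₂²/n₂)² / [(s₁²/n₁)²/(n₁-1) + (s₂²/n₂)²/(n₂-1)] ≈ 43.10
t = (x̄₁ - x̄₂) / SE = (65.70 - 73.34) / 2.4155 = -7.64 / 2.4155 = -3.163
p-value = 0.0029

Since p-value < α = 0.1, we reject H₀.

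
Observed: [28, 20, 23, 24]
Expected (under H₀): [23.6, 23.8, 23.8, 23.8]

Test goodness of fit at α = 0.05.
Chi-square goodness of fit test:
H₀: observed counts match expected distribution
H₁: observed counts differ from expected distribution
df = k - 1 = 3
χ² = Σ(O - E)²/E
   = (28 - 23.6)²/23.6 + (20 - 23.8)²/23.8 + (23 - 23.8)²/23.8 + (24 - 23.8)²/23.8
   = 0.820 + 0.607 + 0.027 + 0.002
   = 1.46
p-value = 0.6925

Since p-value > α = 0.05, we fail to reject H₀.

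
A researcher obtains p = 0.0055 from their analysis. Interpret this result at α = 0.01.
Since p = 0.0055 < α = 0.01, reject H₀.
There is sufficient evidence to reject the null hypothesis; the result is statistically significant at the 0.01 level.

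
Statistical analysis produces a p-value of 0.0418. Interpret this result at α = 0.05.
Since p = 0.0418 < α = 0.05, reject H₀.
There is sufficient evidence to reject the null hypothesis; the result is statistically significant at the 0.05 level.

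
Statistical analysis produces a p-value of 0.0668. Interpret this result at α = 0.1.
Since p = 0.0668 < α = 0.1, reject H₀.
There is sufficient evidence to reject the null hypothesis; the result is statistically significant at the 0.1 level.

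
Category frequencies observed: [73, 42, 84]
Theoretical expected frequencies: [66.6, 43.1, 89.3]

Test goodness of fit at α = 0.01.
Chi-square goodness of fit test:
H₀: observed counts match expected distribution
H₁: observed counts differ from expected distribution
df = k - 1 = 2
χ² = Σ(O - E)²/E
   = (73 - 66.6)²/66.6 + (42 - 43.1)²/43.1 + (84 - 89.3)²/89.3
   = 0.615 + 0.028 + 0.315
   = 0.96
p-value = 0.6195

Since p-value > α = 0.01, we fail to reject H₀.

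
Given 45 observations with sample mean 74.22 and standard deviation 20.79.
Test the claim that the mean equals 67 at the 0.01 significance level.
One-sample t-test:
H₀: μ = 67
H₁: μ ≠ 67
df = n - 1 = 44
t = (x̄ - μ₀) / (s/√n) = (74.22 - 67) / (20.79/√45) = 2.330
p-value = 0.0245

Since p-value > α = 0.01, we fail to reject H₀.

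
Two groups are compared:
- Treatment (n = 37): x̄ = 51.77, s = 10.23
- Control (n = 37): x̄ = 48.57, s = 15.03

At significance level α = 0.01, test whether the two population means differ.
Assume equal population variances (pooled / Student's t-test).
Student's two-sample t-test (equal variances):
H₀: μ₁ = μ₂
H₁: μ₁ ≠ μ₂
df = n₁ + n₂ - 2 = 72
Pooled variance s_p² = [(n₁-1)s₁² + (n₂-1)s₂²] / (n₁ + n₂ - 2) = [(36)(10.23²) + (36)(15.03²)] / 72 = 165.2769
SE = √(s_p²(1/n₁ + 1/n₂)) = √(165.2769 × (1/37 + 1/37)) = 2.9890
t = (x̄₁ - x̄₂) / SE = (51.77 - 48.57) / 2.9890 = 3.20 / 2.9890 = 1.071
p-value = 0.2879

Since p-value > α = 0.01, we fail to reject H₀.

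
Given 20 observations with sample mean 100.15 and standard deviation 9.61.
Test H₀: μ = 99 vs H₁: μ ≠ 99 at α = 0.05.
One-sample t-test:
H₀: μ = 99
H₁: μ ≠ 99
df = n - 1 = 19
t = (x̄ - μ₀) / (s/√n) = (100.15 - 99) / (9.61/√20) = 0.535
p-value = 0.5987

Since p-value > α = 0.05, we fail to reject H₀.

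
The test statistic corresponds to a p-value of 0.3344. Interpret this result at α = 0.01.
Since p = 0.3344 > α = 0.01, fail to reject H₀.
There is insufficient evidence to reject the null hypothesis; the result is not statistically significant at the 0.01 level.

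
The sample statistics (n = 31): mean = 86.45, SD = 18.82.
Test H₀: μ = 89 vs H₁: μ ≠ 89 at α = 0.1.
One-sample t-test:
H₀: μ = 89
H₁: μ ≠ 89
df = n - 1 = 30
t = (x̄ - μ₀) / (s/√n) = (86.45 - 89) / (18.82/√31) = -0.754
p-value = 0.4565

Since p-value > α = 0.1, we fail to reject H₀.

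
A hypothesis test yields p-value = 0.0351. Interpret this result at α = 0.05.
Since p = 0.0351 < α = 0.05, reject H₀.
There is sufficient evidence to reject the null hypothesis; the result is statistically significant at the 0.05 level.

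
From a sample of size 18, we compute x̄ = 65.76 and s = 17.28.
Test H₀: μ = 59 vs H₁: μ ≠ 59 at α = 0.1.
One-sample t-test:
H₀: μ = 59
H₁: μ ≠ 59
df = n - 1 = 17
t = (x̄ - μ₀) / (s/√n) = (65.76 - 59) / (17.28/√18) = 1.660
p-value = 0.1153

Since p-value > α = 0.1, we fail to reject H₀.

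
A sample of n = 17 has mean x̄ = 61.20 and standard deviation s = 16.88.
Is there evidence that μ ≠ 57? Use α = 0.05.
One-sample t-test:
H₀: μ = 57
H₁: μ ≠ 57
df = n - 1 = 16
t = (x̄ - μ₀) / (s/√n) = (61.20 - 57) / (16.88/√17) = 1.026
p-value = 0.3202

Since p-value > α = 0.05, we fail to reject H₀.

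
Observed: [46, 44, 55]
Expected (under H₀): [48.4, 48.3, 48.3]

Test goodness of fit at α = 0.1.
Chi-square goodness of fit test:
H₀: observed counts match expected distribution
H₁: observed counts differ from expected distribution
df = k - 1 = 2
χ² = Σ(O - E)²/E
   = (46 - 48.4)²/48.4 + (44 - 48.3)²/48.3 + (55 - 48.3)²/48.3
   = 0.119 + 0.383 + 0.929
   = 1.43
p-value = 0.4889

Since p-value > α = 0.1, we fail to reject H₀.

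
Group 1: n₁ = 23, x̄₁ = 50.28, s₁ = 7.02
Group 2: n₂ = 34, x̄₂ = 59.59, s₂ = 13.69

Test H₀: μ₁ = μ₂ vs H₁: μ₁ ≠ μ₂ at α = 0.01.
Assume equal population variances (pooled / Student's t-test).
Student's two-sample t-test (equal variances):
H₀: μ₁ = μ₂
H₁: μ₁ ≠ μ₂
df = n₁ + n₂ - 2 = 55
Pooled variance s_p² = [(n₁-1)s₁² + (n₂-1)s₂²] / (n₁ + n₂ - 2) = [(22)(7.02²) + (33)(13.69²)] / 55 = 132.1618
SE = √(s_p²(1/n₁ + 1/n₂)) = √(132.1618 × (1/23 + 1/34)) = 3.1038
t = (x̄₁ - x̄₂) / SE = (50.28 - 59.59) / 3.1038 = -9.31 / 3.1038 = -3.000
p-value = 0.0041

Since p-value < α = 0.01, we reject H₀.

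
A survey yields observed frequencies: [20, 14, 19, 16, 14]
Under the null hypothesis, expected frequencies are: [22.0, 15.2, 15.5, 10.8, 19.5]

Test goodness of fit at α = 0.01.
Chi-square goodness of fit test:
H₀: observed counts match expected distribution
H₁: observed counts differ from expected distribution
df = k - 1 = 4
χ² = Σ(O - E)²/E
   = (20 - 22.0)²/22.0 + (14 - 15.2)²/15.2 + (19 - 15.5)²/15.5 + (16 - 10.8)²/10.8 + (14 - 19.5)²/19.5
   = 0.182 + 0.095 + 0.790 + 2.504 + 1.551
   = 5.12
p-value = 0.2750

Since p-value > α = 0.01, we fail to reject H₀.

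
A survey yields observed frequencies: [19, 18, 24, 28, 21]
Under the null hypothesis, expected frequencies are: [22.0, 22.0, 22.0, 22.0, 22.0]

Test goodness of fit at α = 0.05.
Chi-square goodness of fit test:
H₀: observed counts match expected distribution
H₁: observed counts differ from expected distribution
df = k - 1 = 4
χ² = Σ(O - E)²/E
   = (19 - 22.0)²/22.0 + (18 - 22.0)²/22.0 + (24 - 22.0)²/22.0 + (28 - 22.0)²/22.0 + (21 - 22.0)²/22.0
   = 0.409 + 0.727 + 0.182 + 1.636 + 0.045
   = 3.00
p-value = 0.5578

Since p-value > α = 0.05, we fail to reject H₀.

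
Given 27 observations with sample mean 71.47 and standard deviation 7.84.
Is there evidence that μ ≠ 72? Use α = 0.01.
One-sample t-test:
H₀: μ = 72
H₁: μ ≠ 72
df = n - 1 = 26
t = (x̄ - μ₀) / (s/√n) = (71.47 - 72) / (7.84/√27) = -0.351
p-value = 0.7282

Since p-value > α = 0.01, we fail to reject H₀.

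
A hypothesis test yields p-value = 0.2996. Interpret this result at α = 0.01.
Since p = 0.2996 > α = 0.01, fail to reject H₀.
There is insufficient evidence to reject the null hypothesis; the result is not statistically significant at the 0.01 level.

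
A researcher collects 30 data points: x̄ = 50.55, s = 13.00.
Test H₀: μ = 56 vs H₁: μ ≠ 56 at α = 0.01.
One-sample t-test:
H₀: μ = 56
H₁: μ ≠ 56
df = n - 1 = 29
t = (x̄ - μ₀) / (s/√n) = (50.55 - 56) / (13.00/√30) = -2.296
p-value = 0.0291

Since p-value > α = 0.01, we fail to reject H₀.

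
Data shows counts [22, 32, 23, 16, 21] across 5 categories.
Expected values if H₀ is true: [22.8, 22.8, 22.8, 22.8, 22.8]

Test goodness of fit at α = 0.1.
Chi-square goodness of fit test:
H₀: observed counts match expected distribution
H₁: observed counts differ from expected distribution
df = k - 1 = 4
χ² = Σ(O - E)²/E
   = (22 - 22.8)²/22.8 + (32 - 22.8)²/22.8 + (23 - 22.8)²/22.8 + (16 - 22.8)²/22.8 + (21 - 22.8)²/22.8
   = 0.028 + 3.712 + 0.002 + 2.028 + 0.142
   = 5.91
p-value = 0.2058

Since p-value > α = 0.1, we fail to reject H₀.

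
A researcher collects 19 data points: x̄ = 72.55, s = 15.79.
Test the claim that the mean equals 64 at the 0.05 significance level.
One-sample t-test:
H₀: μ = 64
H₁: μ ≠ 64
df = n - 1 = 18
t = (x̄ - μ₀) / (s/√n) = (72.55 - 64) / (15.79/√19) = 2.360
p-value = 0.0298

Since p-value < α = 0.05, we reject H₀.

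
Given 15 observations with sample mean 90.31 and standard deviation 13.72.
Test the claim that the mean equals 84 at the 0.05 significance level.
One-sample t-test:
H₀: μ = 84
H₁: μ ≠ 84
df = n - 1 = 14
t = (x̄ - μ₀) / (s/√n) = (90.31 - 84) / (13.72/√15) = 1.781
p-value = 0.0966

Since p-value > α = 0.05, we fail to reject H₀.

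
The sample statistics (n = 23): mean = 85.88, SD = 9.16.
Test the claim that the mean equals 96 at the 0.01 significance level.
One-sample t-test:
H₀: μ = 96
H₁: μ ≠ 96
df = n - 1 = 22
t = (x̄ - μ₀) / (s/√n) = (85.88 - 96) / (9.16/√23) = -5.298
p-value < 0.0001

Since p-value < α = 0.01, we reject H₀.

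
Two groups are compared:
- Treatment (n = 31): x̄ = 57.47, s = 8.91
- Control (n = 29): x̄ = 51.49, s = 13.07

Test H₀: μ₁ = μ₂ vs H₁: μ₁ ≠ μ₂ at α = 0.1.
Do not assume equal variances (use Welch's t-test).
Welch's two-sample t-test:
H₀: μ₁ = μ₂
H₁: μ₁ ≠ μ₂
s₁²/n₁ = 8.91²/31 = 2.5609,  s₂²/n₂ = 13.07²/29 = 5.8905
SE = √(s₁²/n₁ + s₂²/n₂) = √(2.5609 + 5.8905) = 2.9071
df (Welch-Satterthwaite) = (s₁²/n₁ + s₂²/n₂)² / [(s₁²/n₁)²/(n₁-1) + (s₂²/n₂)²/(n₂-1)] ≈ 49.00
t = (x̄₁ - x̄₂) / SE = (57.47 - 51.49) / 2.9071 = 5.98 / 2.9071 = 2.057
p-value = 0.0450

Since p-value < α = 0.1, we reject H₀.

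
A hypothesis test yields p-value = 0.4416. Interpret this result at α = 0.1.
Since p = 0.4416 > α = 0.1, fail to reject H₀.
There is insufficient evidence to reject the null hypothesis; the result is not statistically significant at the 0.1 level.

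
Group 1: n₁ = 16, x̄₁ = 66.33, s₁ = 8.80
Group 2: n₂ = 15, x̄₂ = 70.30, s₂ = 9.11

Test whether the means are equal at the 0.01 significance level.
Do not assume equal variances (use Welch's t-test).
Welch's two-sample t-test:
H₀: μ₁ = μ₂
H₁: μ₁ ≠ μ₂
s₁²/n₁ = 8.80²/16 = 4.8400,  s₂²/n₂ = 9.11²/15 = 5.5328
SE = √(s₁²/n₁ + s₂²/n₂) = √(4.8400 + 5.5328) = 3.2207
df (Welch-Satterthwaite) = (s₁²/n₁ + s₂²/n₂)² / [(s₁²/n₁)²/(n₁-1) + (s₂²/n₂)²/(n₂-1)] ≈ 28.71
t = (x̄₁ - x̄₂) / SE = (66.33 - 70.30) / 3.2207 = -3.97 / 3.2207 = -1.233
p-value = 0.2277

Since p-value > α = 0.01, we fail to reject H₀.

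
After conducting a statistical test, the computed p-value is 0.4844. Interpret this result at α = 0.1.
Since p = 0.4844 > α = 0.1, fail to reject H₀.
There is insufficient evidence to reject the null hypothesis; the result is not statistically significant at the 0.1 level.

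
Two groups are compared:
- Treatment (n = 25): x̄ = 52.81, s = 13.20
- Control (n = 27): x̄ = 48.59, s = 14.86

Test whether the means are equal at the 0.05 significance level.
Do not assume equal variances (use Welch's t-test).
Welch's two-sample t-test:
H₀: μ₁ = μ₂
H₁: μ₁ ≠ μ₂
s₁²/n₁ = 13.20²/25 = 6.9696,  s₂²/n₂ = 14.86²/27 = 8.1785
SE = √(s₁²/n₁ + s₂²/n₂) = √(6.9696 + 8.1785) = 3.8921
df (Welch-Satterthwaite) = (s₁²/n₁ + s₂²/n₂)² / [(s₁²/n₁)²/(n₁-1) + (s₂²/n₂)²/(n₂-1)] ≈ 49.92
t = (x̄₁ - x̄₂) / SE = (52.81 - 48.59) / 3.8921 = 4.22 / 3.8921 = 1.084
p-value = 0.2835

Since p-value > α = 0.05, we fail to reject H₀.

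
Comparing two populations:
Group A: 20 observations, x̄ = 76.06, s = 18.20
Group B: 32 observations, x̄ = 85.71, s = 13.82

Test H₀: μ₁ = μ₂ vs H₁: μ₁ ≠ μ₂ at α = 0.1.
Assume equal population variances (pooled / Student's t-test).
Student's two-sample t-test (equal variances):
H₀: μ₁ = μ₂
H₁: μ₁ ≠ μ₂
df = n₁ + n₂ - 2 = 50
Pooled variance s_p² = [(n₁-1)s₁² + (n₂-1)s₂²] / (n₁ + n₂ - 2) = [(19)(18.20²) + (31)(13.82²)] / 50 = 244.2865
SE = √(s_p²(1/n₁ + 1/n₂)) = √(244.2865 × (1/20 + 1/32)) = 4.4551
t = (x̄₁ - x̄₂) / SE = (76.06 - 85.71) / 4.4551 = -9.65 / 4.4551 = -2.166
p-value = 0.0351

Since p-value < α = 0.1, we reject H₀.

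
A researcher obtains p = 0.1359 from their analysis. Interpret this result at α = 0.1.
Since p = 0.1359 > α = 0.1, fail to reject H₀.
There is insufficient evidence to reject the null hypothesis; the result is not statistically significant at the 0.1 level.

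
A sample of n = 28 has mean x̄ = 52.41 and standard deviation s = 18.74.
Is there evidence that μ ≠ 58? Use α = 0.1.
One-sample t-test:
H₀: μ = 58
H₁: μ ≠ 58
df = n - 1 = 27
t = (x̄ - μ₀) / (s/√n) = (52.41 - 58) / (18.74/√28) = -1.578
p-value = 0.1261

Since p-value > α = 0.1, we fail to reject H₀.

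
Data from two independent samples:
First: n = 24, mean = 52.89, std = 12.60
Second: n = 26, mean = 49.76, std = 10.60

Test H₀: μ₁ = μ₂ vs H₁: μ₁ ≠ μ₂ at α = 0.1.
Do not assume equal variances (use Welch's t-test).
Welch's two-sample t-test:
H₀: μ₁ = μ₂
H₁: μ₁ ≠ μ₂
s₁²/n₁ = 12.60²/24 = 6.6150,  s₂²/n₂ = 10.60²/26 = 4.3215
SE = √(s₁²/n₁ + s₂²/n₂) = √(6.6150 + 4.3215) = 3.3070
df (Welch-Satterthwaite) = (s₁²/n₁ + s₂²/n₂)² / [(s₁²/n₁)²/(n₁-1) + (s₂²/n₂)²/(n₂-1)] ≈ 45.14
t = (x̄₁ - x̄₂) / SE = (52.89 - 49.76) / 3.3070 = 3.13 / 3.3070 = 0.946
p-value = 0.3490

Since p-value > α = 0.1, we fail to reject H₀.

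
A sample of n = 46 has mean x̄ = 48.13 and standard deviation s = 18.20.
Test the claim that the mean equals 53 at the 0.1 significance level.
One-sample t-test:
H₀: μ = 53
H₁: μ ≠ 53
df = n - 1 = 45
t = (x̄ - μ₀) / (s/√n) = (48.13 - 53) / (18.20/√46) = -1.815
p-value = 0.0762

Since p-value < α = 0.1, we reject H₀.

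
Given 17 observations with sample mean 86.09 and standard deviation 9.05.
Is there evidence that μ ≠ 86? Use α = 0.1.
One-sample t-test:
H₀: μ = 86
H₁: μ ≠ 86
df = n - 1 = 16
t = (x̄ - μ₀) / (s/√n) = (86.09 - 86) / (9.05/√17) = 0.041
p-value = 0.9678

Since p-value > α = 0.1, we fail to reject H₀.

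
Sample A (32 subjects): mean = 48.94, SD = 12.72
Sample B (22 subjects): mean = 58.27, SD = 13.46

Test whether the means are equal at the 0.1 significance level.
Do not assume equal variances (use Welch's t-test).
Welch's two-sample t-test:
H₀: μ₁ = μ₂
H₁: μ₁ ≠ μ₂
s₁²/n₁ = 12.72²/32 = 5.0562,  s₂²/n₂ = 13.46²/22 = 8.2351
SE = √(s₁²/n₁ + s₂²/n₂) = √(5.0562 + 8.2351) = 3.6457
df (Welch-Satterthwaite) = (s₁²/n₁ + s₂²/n₂)² / [(s₁²/n₁)²/(n₁-1) + (s₂²/n₂)²/(n₂-1)] ≈ 43.58
t = (x̄₁ - x̄₂) / SE = (48.94 - 58.27) / 3.6457 = -9.33 / 3.6457 = -2.559
p-value = 0.0140

Since p-value < α = 0.1, we reject H₀.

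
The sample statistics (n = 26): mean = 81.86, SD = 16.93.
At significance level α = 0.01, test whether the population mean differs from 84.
One-sample t-test:
H₀: μ = 84
H₁: μ ≠ 84
df = n - 1 = 25
t = (x̄ - μ₀) / (s/√n) = (81.86 - 84) / (16.93/√26) = -0.645
p-value = 0.5251

Since p-value > α = 0.01, we fail to reject H₀.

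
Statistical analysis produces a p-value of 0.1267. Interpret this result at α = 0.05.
Since p = 0.1267 > α = 0.05, fail to reject H₀.
There is insufficient evidence to reject the null hypothesis; the result is not statistically significant at the 0.05 level.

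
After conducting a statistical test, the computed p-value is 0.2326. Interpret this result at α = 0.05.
Since p = 0.2326 > α = 0.05, fail to reject H₀.
There is insufficient evidence to reject the null hypothesis; the result is not statistically significant at the 0.05 level.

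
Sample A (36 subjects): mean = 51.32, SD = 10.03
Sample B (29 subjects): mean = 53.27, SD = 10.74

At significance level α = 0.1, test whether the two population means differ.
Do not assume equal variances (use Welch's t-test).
Welch's two-sample t-test:
H₀: μ₁ = μ₂
H₁: μ₁ ≠ μ₂
s₁²/n₁ = 10.03²/36 = 2.7945,  s₂²/n₂ = 10.74²/29 = 3.9775
SE = √(s₁²/n₁ + s₂²/n₂) = √(2.7945 + 3.9775) = 2.6023
df (Welch-Satterthwaite) = (s₁²/n₁ + s₂²/n₂)² / [(s₁²/n₁)²/(n₁-1) + (s₂²/n₂)²/(n₂-1)] ≈ 58.19
t = (x̄₁ - x̄₂) / SE = (51.32 - 53.27) / 2.6023 = -1.95 / 2.6023 = -0.749
p-value = 0.4567

Since p-value > α = 0.1, we fail to reject H₀.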